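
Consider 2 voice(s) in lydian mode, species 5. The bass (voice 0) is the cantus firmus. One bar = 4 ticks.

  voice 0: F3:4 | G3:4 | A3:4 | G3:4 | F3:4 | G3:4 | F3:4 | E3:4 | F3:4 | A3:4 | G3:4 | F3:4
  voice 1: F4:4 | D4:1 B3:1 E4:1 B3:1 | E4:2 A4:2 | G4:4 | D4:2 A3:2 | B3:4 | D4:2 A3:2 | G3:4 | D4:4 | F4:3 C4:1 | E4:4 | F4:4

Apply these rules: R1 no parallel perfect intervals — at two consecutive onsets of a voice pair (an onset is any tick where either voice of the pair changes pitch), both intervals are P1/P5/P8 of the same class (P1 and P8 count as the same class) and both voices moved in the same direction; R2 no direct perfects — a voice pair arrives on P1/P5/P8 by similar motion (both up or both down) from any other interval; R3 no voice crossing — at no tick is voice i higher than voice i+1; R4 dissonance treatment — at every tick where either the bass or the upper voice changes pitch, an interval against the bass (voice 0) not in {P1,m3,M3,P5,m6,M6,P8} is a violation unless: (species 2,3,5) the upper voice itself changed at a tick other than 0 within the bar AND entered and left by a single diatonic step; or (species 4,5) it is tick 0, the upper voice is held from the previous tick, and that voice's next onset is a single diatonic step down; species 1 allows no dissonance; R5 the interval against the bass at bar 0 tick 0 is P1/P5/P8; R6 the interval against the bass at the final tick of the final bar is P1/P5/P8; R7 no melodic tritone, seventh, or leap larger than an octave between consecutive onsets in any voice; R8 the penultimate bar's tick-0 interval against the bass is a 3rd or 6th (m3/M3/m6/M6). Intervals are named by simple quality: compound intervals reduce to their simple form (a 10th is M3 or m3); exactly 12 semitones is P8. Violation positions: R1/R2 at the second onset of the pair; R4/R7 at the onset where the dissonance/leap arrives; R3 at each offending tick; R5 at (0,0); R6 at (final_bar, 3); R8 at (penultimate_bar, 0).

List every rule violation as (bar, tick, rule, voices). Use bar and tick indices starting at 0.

(2, 0, R2, (0, 1))
(3, 0, R1, (0, 1))

bar 0: v0=F3 v1=F4 downbeat P8
bar 1: v0=G3 v1=D4 downbeat P5
bar 2: v0=A3 v1=E4 downbeat P5
bar 3: v0=G3 v1=G4 downbeat P8
bar 4: v0=F3 v1=D4 downbeat M6
bar 5: v0=G3 v1=B3 downbeat M3
bar 6: v0=F3 v1=D4 downbeat M6
bar 7: v0=E3 v1=G3 downbeat m3
bar 8: v0=F3 v1=D4 downbeat M6
bar 9: v0=A3 v1=F4 downbeat m6
bar 10: v0=G3 v1=E4 downbeat M6
bar 11: v0=F3 v1=F4 downbeat P8
  -> R2 @ bar 2 tick 0 v(0, 1): G3/B3 M3 -> A3/E4 P5 similar
  -> R1 @ bar 3 tick 0 v(0, 1): A3/A4 P8 -> G3/G4 P8 similar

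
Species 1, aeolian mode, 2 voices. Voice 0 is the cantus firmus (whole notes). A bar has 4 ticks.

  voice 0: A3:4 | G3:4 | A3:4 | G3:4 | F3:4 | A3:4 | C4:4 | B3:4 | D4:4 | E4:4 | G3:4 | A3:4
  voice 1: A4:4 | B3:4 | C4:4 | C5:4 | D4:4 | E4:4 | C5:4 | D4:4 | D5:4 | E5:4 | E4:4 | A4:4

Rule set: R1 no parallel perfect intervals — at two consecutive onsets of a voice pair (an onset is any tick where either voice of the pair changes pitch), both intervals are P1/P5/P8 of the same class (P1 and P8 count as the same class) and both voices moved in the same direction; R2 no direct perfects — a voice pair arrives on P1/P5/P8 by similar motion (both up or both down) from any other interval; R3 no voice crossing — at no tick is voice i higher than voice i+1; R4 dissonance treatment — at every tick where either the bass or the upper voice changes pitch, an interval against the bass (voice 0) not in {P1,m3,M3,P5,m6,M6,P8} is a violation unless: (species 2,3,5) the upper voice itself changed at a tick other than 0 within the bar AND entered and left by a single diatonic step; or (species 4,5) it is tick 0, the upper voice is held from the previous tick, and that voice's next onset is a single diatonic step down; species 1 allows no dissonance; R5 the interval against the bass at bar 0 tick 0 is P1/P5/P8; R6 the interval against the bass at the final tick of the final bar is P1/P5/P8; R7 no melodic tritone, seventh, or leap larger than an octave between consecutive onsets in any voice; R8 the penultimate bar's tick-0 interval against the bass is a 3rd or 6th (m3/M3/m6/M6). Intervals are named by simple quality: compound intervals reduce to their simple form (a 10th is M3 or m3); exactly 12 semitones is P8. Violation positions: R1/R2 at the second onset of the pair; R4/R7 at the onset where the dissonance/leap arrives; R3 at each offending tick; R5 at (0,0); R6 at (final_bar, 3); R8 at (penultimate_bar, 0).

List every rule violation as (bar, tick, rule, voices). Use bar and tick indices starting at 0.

bar 0: v0=A3 v1=A4 downbeat P8
bar 1: v0=G3 v1=B3 downbeat M3
bar 2: v0=A3 v1=C4 downbeat m3
bar 3: v0=G3 v1=C5 downbeat P4
bar 4: v0=F3 v1=D4 downbeat M6
bar 5: v0=A3 v1=E4 downbeat P5
bar 6: v0=C4 v1=C5 downbeat P8
bar 7: v0=B3 v1=D4 downbeat m3
bar 8: v0=D4 v1=D5 downbeat P8
bar 9: v0=E4 v1=E5 downbeat P8
bar 10: v0=G3 v1=E4 downbeat M6
bar 11: v0=A3 v1=A4 downbeat P8
  -> R7 @ bar 1 tick 0 v(1,): A4->B3 leap 10st
  -> R4 @ bar 3 tick 0 v(0, 1): G3/C5 P4 untreated
  -> R7 @ bar 4 tick 0 v(1,): C5->D4 leap 10st
  -> R2 @ bar 5 tick 0 v(0, 1): F3/D4 M6 -> A3/E4 P5 similar
  -> R2 @ bar 6 tick 0 v(0, 1): A3/E4 P5 -> C4/C5 P8 similar
  -> R7 @ bar 7 tick 0 v(1,): C5->D4 leap 10st
  -> R2 @ bar 8 tick 0 v(0, 1): B3/D4 m3 -> D4/D5 P8 similar
  -> R1 @ bar 9 tick 0 v(0, 1): D4/D5 P8 -> E4/E5 P8 similar
  -> R2 @ bar 11 tick 0 v(0, 1): G3/E4 M6 -> A3/A4 P8 similar

(1, 0, R7, (1,))
(3, 0, R4, (0, 1))
(4, 0, R7, (1,))
(5, 0, R2, (0, 1))
(6, 0, R2, (0, 1))
(7, 0, R7, (1,))
(8, 0, R2, (0, 1))
(9, 0, R1, (0, 1))
(11, 0, R2, (0, 1))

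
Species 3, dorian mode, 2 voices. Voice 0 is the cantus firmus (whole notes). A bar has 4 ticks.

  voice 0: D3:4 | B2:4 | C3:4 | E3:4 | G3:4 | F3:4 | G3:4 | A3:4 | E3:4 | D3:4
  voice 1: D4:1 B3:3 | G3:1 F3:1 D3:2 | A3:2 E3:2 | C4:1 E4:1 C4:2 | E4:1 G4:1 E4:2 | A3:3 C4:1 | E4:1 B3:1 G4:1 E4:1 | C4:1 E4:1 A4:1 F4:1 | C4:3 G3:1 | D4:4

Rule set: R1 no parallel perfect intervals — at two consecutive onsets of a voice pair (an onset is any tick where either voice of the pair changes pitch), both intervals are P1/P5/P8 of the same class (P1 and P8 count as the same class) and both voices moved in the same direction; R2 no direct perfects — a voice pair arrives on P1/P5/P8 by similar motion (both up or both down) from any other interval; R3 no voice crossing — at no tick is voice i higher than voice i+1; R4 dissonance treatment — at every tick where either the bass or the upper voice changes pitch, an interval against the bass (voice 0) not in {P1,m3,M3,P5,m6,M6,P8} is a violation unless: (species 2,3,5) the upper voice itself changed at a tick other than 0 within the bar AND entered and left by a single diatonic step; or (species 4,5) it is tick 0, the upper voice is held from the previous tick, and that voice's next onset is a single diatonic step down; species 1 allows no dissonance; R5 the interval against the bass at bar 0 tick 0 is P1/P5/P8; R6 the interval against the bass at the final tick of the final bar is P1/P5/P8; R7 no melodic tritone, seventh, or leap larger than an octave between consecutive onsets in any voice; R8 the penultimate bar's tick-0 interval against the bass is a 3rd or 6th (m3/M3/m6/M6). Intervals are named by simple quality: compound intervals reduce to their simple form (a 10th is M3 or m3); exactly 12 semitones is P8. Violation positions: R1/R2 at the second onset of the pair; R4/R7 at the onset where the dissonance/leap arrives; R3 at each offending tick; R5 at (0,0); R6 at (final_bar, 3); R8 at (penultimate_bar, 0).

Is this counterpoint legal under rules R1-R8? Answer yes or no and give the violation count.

bar 0: v0=D3 v1=D4 (P8)
bar 1: v0=B2 v1=G3 (m6)
bar 2: v0=C3 v1=A3 (M6)
bar 3: v0=E3 v1=C4 (m6)
bar 4: v0=G3 v1=E4 (M6)
bar 5: v0=F3 v1=A3 (M3)
bar 6: v0=G3 v1=E4 (M6)
bar 7: v0=A3 v1=C4 (m3)
bar 8: v0=E3 v1=C4 (m6)
bar 9: v0=D3 v1=D4 (P8)
  R4 @ bar1.1: B2/F3 TT untreated

No (1 violations)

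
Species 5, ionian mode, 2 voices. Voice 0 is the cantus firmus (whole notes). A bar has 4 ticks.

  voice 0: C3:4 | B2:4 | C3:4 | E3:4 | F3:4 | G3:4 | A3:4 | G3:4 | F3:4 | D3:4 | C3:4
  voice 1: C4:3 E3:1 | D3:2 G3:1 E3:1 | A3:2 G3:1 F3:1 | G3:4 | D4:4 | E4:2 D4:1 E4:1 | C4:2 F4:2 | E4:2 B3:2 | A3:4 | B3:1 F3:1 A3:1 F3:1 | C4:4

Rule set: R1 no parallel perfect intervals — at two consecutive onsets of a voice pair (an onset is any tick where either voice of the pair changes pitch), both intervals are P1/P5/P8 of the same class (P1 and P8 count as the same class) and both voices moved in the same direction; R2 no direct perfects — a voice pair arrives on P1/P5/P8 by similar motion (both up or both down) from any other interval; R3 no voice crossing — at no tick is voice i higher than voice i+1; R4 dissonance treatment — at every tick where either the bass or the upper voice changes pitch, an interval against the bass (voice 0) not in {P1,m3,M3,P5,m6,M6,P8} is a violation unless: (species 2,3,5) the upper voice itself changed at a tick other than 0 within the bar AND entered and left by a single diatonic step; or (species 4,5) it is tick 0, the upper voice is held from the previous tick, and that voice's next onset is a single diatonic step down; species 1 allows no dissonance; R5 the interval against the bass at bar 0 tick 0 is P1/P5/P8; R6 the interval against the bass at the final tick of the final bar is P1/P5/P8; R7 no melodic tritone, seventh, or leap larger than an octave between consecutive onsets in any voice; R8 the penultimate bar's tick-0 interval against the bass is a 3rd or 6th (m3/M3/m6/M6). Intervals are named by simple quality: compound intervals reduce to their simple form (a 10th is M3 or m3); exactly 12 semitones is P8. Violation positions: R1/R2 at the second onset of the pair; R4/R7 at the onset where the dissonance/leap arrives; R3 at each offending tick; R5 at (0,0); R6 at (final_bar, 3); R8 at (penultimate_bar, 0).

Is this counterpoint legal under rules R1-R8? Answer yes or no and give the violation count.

bar 0: v0=C3 v1=C4 (P8)
bar 1: v0=B2 v1=D3 (m3)
bar 2: v0=C3 v1=A3 (M6)
bar 3: v0=E3 v1=G3 (m3)
bar 4: v0=F3 v1=D4 (M6)
bar 5: v0=G3 v1=E4 (M6)
bar 6: v0=A3 v1=C4 (m3)
bar 7: v0=G3 v1=E4 (M6)
bar 8: v0=F3 v1=A3 (M3)
bar 9: v0=D3 v1=B3 (M6)
bar 10: v0=C3 v1=C4 (P8)
  R4 @ bar1.3: B2/E3 P4 untreated
  R7 @ bar9.1: B3->F3 leap 6st

No (2 violations)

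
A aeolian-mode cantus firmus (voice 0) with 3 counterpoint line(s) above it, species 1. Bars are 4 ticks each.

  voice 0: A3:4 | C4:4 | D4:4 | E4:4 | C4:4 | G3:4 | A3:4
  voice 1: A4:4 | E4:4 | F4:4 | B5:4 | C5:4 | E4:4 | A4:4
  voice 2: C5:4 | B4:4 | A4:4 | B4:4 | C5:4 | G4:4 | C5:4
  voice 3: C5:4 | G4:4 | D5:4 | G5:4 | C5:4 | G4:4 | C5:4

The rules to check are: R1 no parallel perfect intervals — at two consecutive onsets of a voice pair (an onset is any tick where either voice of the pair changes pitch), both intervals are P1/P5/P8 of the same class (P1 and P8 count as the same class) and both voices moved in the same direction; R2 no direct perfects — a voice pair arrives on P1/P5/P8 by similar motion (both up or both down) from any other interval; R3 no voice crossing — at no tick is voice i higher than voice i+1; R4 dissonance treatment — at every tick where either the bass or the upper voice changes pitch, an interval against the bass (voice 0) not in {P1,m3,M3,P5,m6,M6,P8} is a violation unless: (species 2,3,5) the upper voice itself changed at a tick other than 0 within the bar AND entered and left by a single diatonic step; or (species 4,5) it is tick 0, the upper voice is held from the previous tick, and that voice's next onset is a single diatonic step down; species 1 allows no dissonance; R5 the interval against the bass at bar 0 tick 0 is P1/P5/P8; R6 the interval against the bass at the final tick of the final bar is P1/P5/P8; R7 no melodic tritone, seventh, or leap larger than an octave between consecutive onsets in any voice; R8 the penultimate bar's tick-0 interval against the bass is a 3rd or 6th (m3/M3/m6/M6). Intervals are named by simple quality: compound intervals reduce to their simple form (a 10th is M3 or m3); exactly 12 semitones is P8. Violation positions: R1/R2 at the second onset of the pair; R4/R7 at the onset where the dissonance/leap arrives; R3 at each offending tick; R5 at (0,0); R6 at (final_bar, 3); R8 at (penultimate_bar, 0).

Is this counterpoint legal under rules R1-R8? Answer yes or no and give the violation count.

No (30 violations)

bar 0: v0=A3 v1=A4 v2=C5 v3=C5 (m3)
bar 1: v0=C4 v1=E4 v2=B4 v3=G4 (P5)
bar 2: v0=D4 v1=F4 v2=A4 v3=D5 (P8)
bar 3: v0=E4 v1=B5 v2=B4 v3=G5 (m3)
bar 4: v0=C4 v1=C5 v2=C5 v3=C5 (P8)
bar 5: v0=G3 v1=E4 v2=G4 v3=G4 (P8)
bar 6: v0=A3 v1=A4 v2=C5 v3=C5 (m3)
  R5 @ bar0.0: opens on m3
  R5 @ bar0.0: opens on m3
  R2 @ bar1.0: A4/C5 m3 -> E4/B4 P5 similar
  R3 @ bar1.0: B4 above G4
  R4 @ bar1.0: C4/B4 M7 untreated
  R3 @ bar1.1: B4 above G4
  R3 @ bar1.2: B4 above G4
  R3 @ bar1.3: B4 above G4
  R2 @ bar2.0: C4/G4 P5 -> D4/D5 P8 similar
  R1 @ bar3.0: D4/A4 P5 -> E4/B4 P5 similar
  R2 @ bar3.0: D4/F4 m3 -> E4/B5 P5 similar
  R2 @ bar3.0: F4/A4 M3 -> B5/B4 P8 similar
  R3 @ bar3.0: B5 above B4
  R7 @ bar3.0: F4->B5 leap 18st
  R3 @ bar3.1: B5 above B4
  R3 @ bar3.2: B5 above B4
  R3 @ bar3.3: B5 above B4
  R2 @ bar4.0: E4/B5 P5 -> C4/C5 P8 similar
  R2 @ bar4.0: E4/G5 m3 -> C4/C5 P8 similar
  R2 @ bar4.0: B5/G5 M3 -> C5/C5 P1 similar
  R7 @ bar4.0: B5->C5 leap 11st
  R1 @ bar5.0: C4/C5 P8 -> G3/G4 P8 similar
  R1 @ bar5.0: C4/C5 P8 -> G3/G4 P8 similar
  R1 @ bar5.0: C5/C5 P1 -> G4/G4 P1 similar
  R8 @ bar5.0: penult P8 not 3rd/6th
  R8 @ bar5.0: penult P8 not 3rd/6th
  R1 @ bar6.0: G4/G4 P1 -> C5/C5 P1 similar
  R2 @ bar6.0: G3/E4 M6 -> A3/A4 P8 similar
  R6 @ bar6.3: closes on m3
  R6 @ bar6.3: closes on m3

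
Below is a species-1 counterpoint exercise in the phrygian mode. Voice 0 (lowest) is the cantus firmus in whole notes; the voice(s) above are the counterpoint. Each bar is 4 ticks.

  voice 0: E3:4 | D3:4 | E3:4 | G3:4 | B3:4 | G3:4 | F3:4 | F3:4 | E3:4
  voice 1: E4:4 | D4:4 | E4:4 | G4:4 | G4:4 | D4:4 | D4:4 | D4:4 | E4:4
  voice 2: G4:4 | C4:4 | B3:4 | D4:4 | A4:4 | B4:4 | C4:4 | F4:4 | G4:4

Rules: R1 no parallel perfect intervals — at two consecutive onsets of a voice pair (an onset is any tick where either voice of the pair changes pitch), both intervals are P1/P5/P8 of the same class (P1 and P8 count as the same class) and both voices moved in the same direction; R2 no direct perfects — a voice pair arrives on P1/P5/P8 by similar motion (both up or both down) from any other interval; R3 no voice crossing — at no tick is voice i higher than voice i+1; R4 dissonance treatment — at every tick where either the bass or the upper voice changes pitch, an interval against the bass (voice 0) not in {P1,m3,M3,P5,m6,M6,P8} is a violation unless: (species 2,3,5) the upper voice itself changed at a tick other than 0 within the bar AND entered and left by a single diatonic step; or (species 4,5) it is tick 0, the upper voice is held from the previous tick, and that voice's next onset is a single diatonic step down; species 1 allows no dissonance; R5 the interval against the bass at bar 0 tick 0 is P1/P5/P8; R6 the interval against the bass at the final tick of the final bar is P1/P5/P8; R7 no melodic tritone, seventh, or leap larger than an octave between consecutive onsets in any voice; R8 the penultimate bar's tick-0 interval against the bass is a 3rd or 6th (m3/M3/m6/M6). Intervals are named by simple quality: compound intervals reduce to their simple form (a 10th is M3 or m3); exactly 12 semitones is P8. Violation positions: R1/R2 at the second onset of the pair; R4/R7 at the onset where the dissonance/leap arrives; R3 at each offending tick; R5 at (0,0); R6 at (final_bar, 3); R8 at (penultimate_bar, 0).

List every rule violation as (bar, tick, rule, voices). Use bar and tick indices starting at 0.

bar 0: v0=E3 v1=E4 v2=G4 downbeat m3
bar 1: v0=D3 v1=D4 v2=C4 downbeat m7
bar 2: v0=E3 v1=E4 v2=B3 downbeat P5
bar 3: v0=G3 v1=G4 v2=D4 downbeat P5
bar 4: v0=B3 v1=G4 v2=A4 downbeat m7
bar 5: v0=G3 v1=D4 v2=B4 downbeat M3
bar 6: v0=F3 v1=D4 v2=C4 downbeat P5
bar 7: v0=F3 v1=D4 v2=F4 downbeat P8
bar 8: v0=E3 v1=E4 v2=G4 downbeat m3
  -> R5 @ bar 0 tick 0 v(0, 2): opens on m3
  -> R1 @ bar 1 tick 0 v(0, 1): E3/E4 P8 -> D3/D4 P8 similar
  -> R3 @ bar 1 tick 0 v(1, 2): D4 above C4
  -> R4 @ bar 1 tick 0 v(0, 2): D3/C4 m7 untreated
  -> R3 @ bar 1 tick 1 v(1, 2): D4 above C4
  -> R3 @ bar 1 tick 2 v(1, 2): D4 above C4
  -> R3 @ bar 1 tick 3 v(1, 2): D4 above C4
  -> R1 @ bar 2 tick 0 v(0, 1): D3/D4 P8 -> E3/E4 P8 similar
  -> R3 @ bar 2 tick 0 v(1, 2): E4 above B3
  -> R3 @ bar 2 tick 1 v(1, 2): E4 above B3
  -> R3 @ bar 2 tick 2 v(1, 2): E4 above B3
  -> R3 @ bar 2 tick 3 v(1, 2): E4 above B3
  -> R1 @ bar 3 tick 0 v(0, 1): E3/E4 P8 -> G3/G4 P8 similar
  -> R1 @ bar 3 tick 0 v(0, 2): E3/B3 P5 -> G3/D4 P5 similar
  -> R3 @ bar 3 tick 0 v(1, 2): G4 above D4
  -> R3 @ bar 3 tick 1 v(1, 2): G4 above D4
  -> R3 @ bar 3 tick 2 v(1, 2): G4 above D4
  -> R3 @ bar 3 tick 3 v(1, 2): G4 above D4
  -> R4 @ bar 4 tick 0 v(0, 2): B3/A4 m7 untreated
  -> R2 @ bar 5 tick 0 v(0, 1): B3/G4 m6 -> G3/D4 P5 similar
  -> R2 @ bar 6 tick 0 v(0, 2): G3/B4 M3 -> F3/C4 P5 similar
  -> R3 @ bar 6 tick 0 v(1, 2): D4 above C4
  -> R7 @ bar 6 tick 0 v(2,): B4->C4 leap 11st
  -> R3 @ bar 6 tick 1 v(1, 2): D4 above C4
  -> R3 @ bar 6 tick 2 v(1, 2): D4 above C4
  -> R3 @ bar 6 tick 3 v(1, 2): D4 above C4
  -> R8 @ bar 7 tick 0 v(0, 2): penult P8 not 3rd/6th
  -> R6 @ bar 8 tick 3 v(0, 2): closes on m3

(0, 0, R5, (0, 2))
(1, 0, R1, (0, 1))
(1, 0, R3, (1, 2))
(1, 0, R4, (0, 2))
(1, 1, R3, (1, 2))
(1, 2, R3, (1, 2))
(1, 3, R3, (1, 2))
(2, 0, R1, (0, 1))
(2, 0, R3, (1, 2))
(2, 1, R3, (1, 2))
(2, 2, R3, (1, 2))
(2, 3, R3, (1, 2))
(3, 0, R1, (0, 1))
(3, 0, R1, (0, 2))
(3, 0, R3, (1, 2))
(3, 1, R3, (1, 2))
(3, 2, R3, (1, 2))
(3, 3, R3, (1, 2))
(4, 0, R4, (0, 2))
(5, 0, R2, (0, 1))
(6, 0, R2, (0, 2))
(6, 0, R3, (1, 2))
(6, 0, R7, (2,))
(6, 1, R3, (1, 2))
(6, 2, R3, (1, 2))
(6, 3, R3, (1, 2))
(7, 0, R8, (0, 2))
(8, 3, R6, (0, 2))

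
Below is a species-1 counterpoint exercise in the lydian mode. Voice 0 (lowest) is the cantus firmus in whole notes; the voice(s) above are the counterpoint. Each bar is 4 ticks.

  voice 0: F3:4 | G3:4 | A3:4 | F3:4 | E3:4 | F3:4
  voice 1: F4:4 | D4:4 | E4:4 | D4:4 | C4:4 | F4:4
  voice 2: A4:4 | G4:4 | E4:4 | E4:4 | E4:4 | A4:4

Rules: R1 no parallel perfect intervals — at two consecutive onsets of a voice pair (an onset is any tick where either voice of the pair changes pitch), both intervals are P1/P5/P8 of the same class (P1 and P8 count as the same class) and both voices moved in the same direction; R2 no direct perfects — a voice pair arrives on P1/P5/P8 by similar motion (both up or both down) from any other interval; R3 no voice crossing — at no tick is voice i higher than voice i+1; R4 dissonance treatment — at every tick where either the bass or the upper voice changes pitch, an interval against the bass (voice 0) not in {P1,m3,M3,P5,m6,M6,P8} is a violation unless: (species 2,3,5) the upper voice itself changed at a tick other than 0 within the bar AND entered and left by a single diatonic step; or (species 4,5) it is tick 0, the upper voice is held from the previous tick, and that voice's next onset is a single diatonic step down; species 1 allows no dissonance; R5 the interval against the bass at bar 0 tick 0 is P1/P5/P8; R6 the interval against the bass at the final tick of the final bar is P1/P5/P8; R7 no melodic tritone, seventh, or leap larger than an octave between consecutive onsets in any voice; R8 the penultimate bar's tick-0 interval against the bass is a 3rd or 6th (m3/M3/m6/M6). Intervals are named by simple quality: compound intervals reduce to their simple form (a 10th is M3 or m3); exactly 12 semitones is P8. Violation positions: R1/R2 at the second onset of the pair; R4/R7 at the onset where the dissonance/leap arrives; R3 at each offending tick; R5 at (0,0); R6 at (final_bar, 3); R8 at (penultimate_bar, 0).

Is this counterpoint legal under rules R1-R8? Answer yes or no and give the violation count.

No (6 violations)

bar 0: v0=F3 v1=F4 v2=A4 (M3)
bar 1: v0=G3 v1=D4 v2=G4 (P8)
bar 2: v0=A3 v1=E4 v2=E4 (P5)
bar 3: v0=F3 v1=D4 v2=E4 (M7)
bar 4: v0=E3 v1=C4 v2=E4 (P8)
bar 5: v0=F3 v1=F4 v2=A4 (M3)
  R5 @ bar0.0: opens on M3
  R1 @ bar2.0: G3/D4 P5 -> A3/E4 P5 similar
  R4 @ bar3.0: F3/E4 M7 untreated
  R8 @ bar4.0: penult P8 not 3rd/6th
  R2 @ bar5.0: E3/C4 m6 -> F3/F4 P8 similar
  R6 @ bar5.3: closes on M3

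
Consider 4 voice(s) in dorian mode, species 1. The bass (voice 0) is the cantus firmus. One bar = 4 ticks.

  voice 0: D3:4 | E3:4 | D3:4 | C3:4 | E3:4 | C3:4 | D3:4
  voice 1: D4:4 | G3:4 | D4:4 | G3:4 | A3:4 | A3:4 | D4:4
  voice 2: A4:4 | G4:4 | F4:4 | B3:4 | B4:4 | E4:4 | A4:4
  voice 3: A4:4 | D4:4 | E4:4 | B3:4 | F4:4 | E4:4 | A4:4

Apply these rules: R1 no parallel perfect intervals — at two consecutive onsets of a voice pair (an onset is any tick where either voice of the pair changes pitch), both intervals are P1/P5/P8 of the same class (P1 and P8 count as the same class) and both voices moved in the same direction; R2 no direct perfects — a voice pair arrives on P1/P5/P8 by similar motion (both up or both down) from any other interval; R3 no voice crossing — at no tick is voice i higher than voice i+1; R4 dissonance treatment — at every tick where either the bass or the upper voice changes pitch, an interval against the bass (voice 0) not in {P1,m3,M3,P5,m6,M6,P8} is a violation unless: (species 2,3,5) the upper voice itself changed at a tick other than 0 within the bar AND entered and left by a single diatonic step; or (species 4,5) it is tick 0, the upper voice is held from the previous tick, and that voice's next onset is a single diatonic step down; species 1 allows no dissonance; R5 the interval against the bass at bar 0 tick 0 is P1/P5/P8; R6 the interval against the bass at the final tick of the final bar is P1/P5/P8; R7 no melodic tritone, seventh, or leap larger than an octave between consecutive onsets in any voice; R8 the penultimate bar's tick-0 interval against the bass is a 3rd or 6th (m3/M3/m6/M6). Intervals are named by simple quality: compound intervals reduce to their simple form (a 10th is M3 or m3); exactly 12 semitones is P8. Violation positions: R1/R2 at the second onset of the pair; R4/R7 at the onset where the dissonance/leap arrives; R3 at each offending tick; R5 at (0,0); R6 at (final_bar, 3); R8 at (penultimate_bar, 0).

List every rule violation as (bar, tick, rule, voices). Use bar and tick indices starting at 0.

(1, 0, R1, (1, 3))
(1, 0, R2, (1, 2))
(1, 0, R3, (2, 3))
(1, 0, R4, (0, 3))
(1, 1, R3, (2, 3))
(1, 2, R3, (2, 3))
(1, 3, R3, (2, 3))
(2, 0, R3, (2, 3))
(2, 0, R4, (0, 3))
(2, 1, R3, (2, 3))
(2, 2, R3, (2, 3))
(2, 3, R3, (2, 3))
(3, 0, R2, (0, 1))
(3, 0, R2, (2, 3))
(3, 0, R4, (0, 2))
(3, 0, R4, (0, 3))
(3, 0, R7, (2,))
(4, 0, R2, (0, 2))
(4, 0, R3, (2, 3))
(4, 0, R4, (0, 1))
(4, 0, R4, (0, 3))
(4, 0, R7, (3,))
(4, 1, R3, (2, 3))
(4, 2, R3, (2, 3))
(4, 3, R3, (2, 3))
(5, 0, R2, (2, 3))
(6, 0, R1, (1, 2))
(6, 0, R1, (1, 3))
(6, 0, R1, (2, 3))
(6, 0, R2, (0, 1))
(6, 0, R2, (0, 2))
(6, 0, R2, (0, 3))

bar 0: v0=D3 v1=D4 v2=A4 v3=A4 downbeat P5
bar 1: v0=E3 v1=G3 v2=G4 v3=D4 downbeat m7
bar 2: v0=D3 v1=D4 v2=F4 v3=E4 downbeat M2
bar 3: v0=C3 v1=G3 v2=B3 v3=B3 downbeat M7
bar 4: v0=E3 v1=A3 v2=B4 v3=F4 downbeat m2
bar 5: v0=C3 v1=A3 v2=E4 v3=E4 downbeat M3
bar 6: v0=D3 v1=D4 v2=A4 v3=A4 downbeat P5
  -> R1 @ bar 1 tick 0 v(1, 3): D4/A4 P5 -> G3/D4 P5 similar
  -> R2 @ bar 1 tick 0 v(1, 2): D4/A4 P5 -> G3/G4 P8 similar
  -> R3 @ bar 1 tick 0 v(2, 3): G4 above D4
  -> R4 @ bar 1 tick 0 v(0, 3): E3/D4 m7 untreated
  -> R3 @ bar 1 tick 1 v(2, 3): G4 above D4
  -> R3 @ bar 1 tick 2 v(2, 3): G4 above D4
  -> R3 @ bar 1 tick 3 v(2, 3): G4 above D4
  -> R3 @ bar 2 tick 0 v(2, 3): F4 above E4
  -> R4 @ bar 2 tick 0 v(0, 3): D3/E4 M2 untreated
  -> R3 @ bar 2 tick 1 v(2, 3): F4 above E4
  -> R3 @ bar 2 tick 2 v(2, 3): F4 above E4
  -> R3 @ bar 2 tick 3 v(2, 3): F4 above E4
  -> R2 @ bar 3 tick 0 v(0, 1): D3/D4 P8 -> C3/G3 P5 similar
  -> R2 @ bar 3 tick 0 v(2, 3): F4/E4 m2 -> B3/B3 P1 similar
  -> R4 @ bar 3 tick 0 v(0, 2): C3/B3 M7 untreated
  -> R4 @ bar 3 tick 0 v(0, 3): C3/B3 M7 untreated
  -> R7 @ bar 3 tick 0 v(2,): F4->B3 leap 6st
  -> R2 @ bar 4 tick 0 v(0, 2): C3/B3 M7 -> E3/B4 P5 similar
  -> R3 @ bar 4 tick 0 v(2, 3): B4 above F4
  -> R4 @ bar 4 tick 0 v(0, 1): E3/A3 P4 untreated
  -> R4 @ bar 4 tick 0 v(0, 3): E3/F4 m2 untreated
  -> R7 @ bar 4 tick 0 v(3,): B3->F4 leap 6st
  -> R3 @ bar 4 tick 1 v(2, 3): B4 above F4
  -> R3 @ bar 4 tick 2 v(2, 3): B4 above F4
  -> R3 @ bar 4 tick 3 v(2, 3): B4 above F4
  -> R2 @ bar 5 tick 0 v(2, 3): B4/F4 TT -> E4/E4 P1 similar
  -> R1 @ bar 6 tick 0 v(1, 2): A3/E4 P5 -> D4/A4 P5 similar
  -> R1 @ bar 6 tick 0 v(1, 3): A3/E4 P5 -> D4/A4 P5 similar
  -> R1 @ bar 6 tick 0 v(2, 3): E4/E4 P1 -> A4/A4 P1 similar
  -> R2 @ bar 6 tick 0 v(0, 1): C3/A3 M6 -> D3/D4 P8 similar
  -> R2 @ bar 6 tick 0 v(0, 2): C3/E4 M3 -> D3/A4 P5 similar
  -> R2 @ bar 6 tick 0 v(0, 3): C3/E4 M3 -> D3/A4 P5 similar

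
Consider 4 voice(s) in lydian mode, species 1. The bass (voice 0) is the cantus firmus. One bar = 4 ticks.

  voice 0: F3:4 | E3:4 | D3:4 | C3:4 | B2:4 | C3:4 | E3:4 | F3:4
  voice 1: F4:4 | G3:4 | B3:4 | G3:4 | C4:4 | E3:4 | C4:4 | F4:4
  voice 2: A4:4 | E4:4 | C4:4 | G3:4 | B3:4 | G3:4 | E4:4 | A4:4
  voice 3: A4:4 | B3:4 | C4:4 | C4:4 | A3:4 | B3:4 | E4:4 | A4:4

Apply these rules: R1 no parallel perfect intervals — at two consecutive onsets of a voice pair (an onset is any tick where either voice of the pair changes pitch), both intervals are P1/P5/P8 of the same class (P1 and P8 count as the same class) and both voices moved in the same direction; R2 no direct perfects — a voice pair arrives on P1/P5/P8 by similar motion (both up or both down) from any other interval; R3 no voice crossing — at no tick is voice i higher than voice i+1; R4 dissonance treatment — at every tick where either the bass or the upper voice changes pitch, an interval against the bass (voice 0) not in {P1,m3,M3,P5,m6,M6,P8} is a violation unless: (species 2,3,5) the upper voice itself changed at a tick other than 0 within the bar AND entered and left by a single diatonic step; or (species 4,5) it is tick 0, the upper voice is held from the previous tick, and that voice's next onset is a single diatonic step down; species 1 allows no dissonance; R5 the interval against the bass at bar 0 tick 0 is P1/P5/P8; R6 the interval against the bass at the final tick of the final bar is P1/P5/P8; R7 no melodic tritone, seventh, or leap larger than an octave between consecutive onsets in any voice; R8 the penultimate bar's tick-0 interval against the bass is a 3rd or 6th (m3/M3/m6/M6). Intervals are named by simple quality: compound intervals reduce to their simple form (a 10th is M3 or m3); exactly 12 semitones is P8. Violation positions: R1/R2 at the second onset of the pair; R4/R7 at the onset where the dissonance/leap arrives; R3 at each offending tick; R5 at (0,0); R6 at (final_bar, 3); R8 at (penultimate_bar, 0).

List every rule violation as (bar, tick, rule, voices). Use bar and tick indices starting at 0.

(0, 0, R5, (0, 2))
(0, 0, R5, (0, 3))
(1, 0, R2, (0, 2))
(1, 0, R2, (0, 3))
(1, 0, R3, (2, 3))
(1, 0, R7, (1,))
(1, 0, R7, (3,))
(1, 1, R3, (2, 3))
(1, 2, R3, (2, 3))
(1, 3, R3, (2, 3))
(2, 0, R4, (0, 2))
(2, 0, R4, (0, 3))
(3, 0, R2, (0, 1))
(3, 0, R2, (0, 2))
(3, 0, R2, (1, 2))
(4, 0, R3, (1, 2))
(4, 0, R3, (2, 3))
(4, 0, R4, (0, 1))
(4, 0, R4, (0, 3))
(4, 1, R3, (1, 2))
(4, 1, R3, (2, 3))
(4, 2, R3, (1, 2))
(4, 2, R3, (2, 3))
(4, 3, R3, (1, 2))
(4, 3, R3, (2, 3))
(5, 0, R4, (0, 3))
(6, 0, R2, (0, 2))
(6, 0, R2, (0, 3))
(6, 0, R2, (2, 3))
(6, 0, R8, (0, 2))
(6, 0, R8, (0, 3))
(7, 0, R1, (2, 3))
(7, 0, R2, (0, 1))
(7, 3, R6, (0, 2))
(7, 3, R6, (0, 3))

bar 0: v0=F3 v1=F4 v2=A4 v3=A4 downbeat M3
bar 1: v0=E3 v1=G3 v2=E4 v3=B3 downbeat P5
bar 2: v0=D3 v1=B3 v2=C4 v3=C4 downbeat m7
bar 3: v0=C3 v1=G3 v2=G3 v3=C4 downbeat P8
bar 4: v0=B2 v1=C4 v2=B3 v3=A3 downbeat m7
bar 5: v0=C3 v1=E3 v2=G3 v3=B3 downbeat M7
bar 6: v0=E3 v1=C4 v2=E4 v3=E4 downbeat P8
bar 7: v0=F3 v1=F4 v2=A4 v3=A4 downbeat M3
  -> R5 @ bar 0 tick 0 v(0, 2): opens on M3
  -> R5 @ bar 0 tick 0 v(0, 3): opens on M3
  -> R2 @ bar 1 tick 0 v(0, 2): F3/A4 M3 -> E3/E4 P8 similar
  -> R2 @ bar 1 tick 0 v(0, 3): F3/A4 M3 -> E3/B3 P5 similar
  -> R3 @ bar 1 tick 0 v(2, 3): E4 above B3
  -> R7 @ bar 1 tick 0 v(1,): F4->G3 leap 10st
  -> R7 @ bar 1 tick 0 v(3,): A4->B3 leap 10st
  -> R3 @ bar 1 tick 1 v(2, 3): E4 above B3
  -> R3 @ bar 1 tick 2 v(2, 3): E4 above B3
  -> R3 @ bar 1 tick 3 v(2, 3): E4 above B3
  -> R4 @ bar 2 tick 0 v(0, 2): D3/C4 m7 untreated
  -> R4 @ bar 2 tick 0 v(0, 3): D3/C4 m7 untreated
  -> R2 @ bar 3 tick 0 v(0, 1): D3/B3 M6 -> C3/G3 P5 similar
  -> R2 @ bar 3 tick 0 v(0, 2): D3/C4 m7 -> C3/G3 P5 similar
  -> R2 @ bar 3 tick 0 v(1, 2): B3/C4 m2 -> G3/G3 P1 similar
  -> R3 @ bar 4 tick 0 v(1, 2): C4 above B3
  -> R3 @ bar 4 tick 0 v(2, 3): B3 above A3
  -> R4 @ bar 4 tick 0 v(0, 1): B2/C4 m2 untreated
  -> R4 @ bar 4 tick 0 v(0, 3): B2/A3 m7 untreated
  -> R3 @ bar 4 tick 1 v(1, 2): C4 above B3
  -> R3 @ bar 4 tick 1 v(2, 3): B3 above A3
  -> R3 @ bar 4 tick 2 v(1, 2): C4 above B3
  -> R3 @ bar 4 tick 2 v(2, 3): B3 above A3
  -> R3 @ bar 4 tick 3 v(1, 2): C4 above B3
  -> R3 @ bar 4 tick 3 v(2, 3): B3 above A3
  -> R4 @ bar 5 tick 0 v(0, 3): C3/B3 M7 untreated
  -> R2 @ bar 6 tick 0 v(0, 2): C3/G3 P5 -> E3/E4 P8 similar
  -> R2 @ bar 6 tick 0 v(0, 3): C3/B3 M7 -> E3/E4 P8 similar
  -> R2 @ bar 6 tick 0 v(2, 3): G3/B3 M3 -> E4/E4 P1 similar
  -> R8 @ bar 6 tick 0 v(0, 2): penult P8 not 3rd/6th
  -> R8 @ bar 6 tick 0 v(0, 3): penult P8 not 3rd/6th
  -> R1 @ bar 7 tick 0 v(2, 3): E4/E4 P1 -> A4/A4 P1 similar
  -> R2 @ bar 7 tick 0 v(0, 1): E3/C4 m6 -> F3/F4 P8 similar
  -> R6 @ bar 7 tick 3 v(0, 2): closes on M3
  -> R6 @ bar 7 tick 3 v(0, 3): closes on M3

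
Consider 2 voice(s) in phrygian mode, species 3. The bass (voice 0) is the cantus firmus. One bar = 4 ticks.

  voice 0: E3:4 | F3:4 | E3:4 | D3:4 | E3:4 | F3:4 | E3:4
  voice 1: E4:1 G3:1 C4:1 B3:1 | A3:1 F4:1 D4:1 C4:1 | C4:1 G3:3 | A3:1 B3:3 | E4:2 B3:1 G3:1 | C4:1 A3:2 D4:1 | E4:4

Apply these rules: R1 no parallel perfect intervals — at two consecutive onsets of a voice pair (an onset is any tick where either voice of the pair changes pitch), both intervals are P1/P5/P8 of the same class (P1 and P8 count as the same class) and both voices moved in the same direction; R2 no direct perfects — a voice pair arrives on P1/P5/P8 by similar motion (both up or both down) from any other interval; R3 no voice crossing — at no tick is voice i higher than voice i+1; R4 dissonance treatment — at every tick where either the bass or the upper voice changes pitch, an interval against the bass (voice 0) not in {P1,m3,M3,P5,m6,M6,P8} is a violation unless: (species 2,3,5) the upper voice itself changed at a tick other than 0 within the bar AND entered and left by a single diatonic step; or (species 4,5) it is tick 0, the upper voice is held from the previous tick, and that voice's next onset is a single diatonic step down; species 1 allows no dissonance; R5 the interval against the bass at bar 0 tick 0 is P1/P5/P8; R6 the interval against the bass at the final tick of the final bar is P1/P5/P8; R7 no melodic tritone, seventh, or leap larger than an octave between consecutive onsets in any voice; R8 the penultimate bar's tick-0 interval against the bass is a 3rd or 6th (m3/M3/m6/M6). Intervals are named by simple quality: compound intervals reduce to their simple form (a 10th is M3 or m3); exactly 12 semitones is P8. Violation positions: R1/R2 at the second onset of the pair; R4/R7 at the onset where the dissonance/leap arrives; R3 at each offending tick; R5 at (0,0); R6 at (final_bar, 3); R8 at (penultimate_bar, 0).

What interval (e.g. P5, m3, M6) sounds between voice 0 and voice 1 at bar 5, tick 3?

voice 0=F3 voice 1=D4 -> M6

M6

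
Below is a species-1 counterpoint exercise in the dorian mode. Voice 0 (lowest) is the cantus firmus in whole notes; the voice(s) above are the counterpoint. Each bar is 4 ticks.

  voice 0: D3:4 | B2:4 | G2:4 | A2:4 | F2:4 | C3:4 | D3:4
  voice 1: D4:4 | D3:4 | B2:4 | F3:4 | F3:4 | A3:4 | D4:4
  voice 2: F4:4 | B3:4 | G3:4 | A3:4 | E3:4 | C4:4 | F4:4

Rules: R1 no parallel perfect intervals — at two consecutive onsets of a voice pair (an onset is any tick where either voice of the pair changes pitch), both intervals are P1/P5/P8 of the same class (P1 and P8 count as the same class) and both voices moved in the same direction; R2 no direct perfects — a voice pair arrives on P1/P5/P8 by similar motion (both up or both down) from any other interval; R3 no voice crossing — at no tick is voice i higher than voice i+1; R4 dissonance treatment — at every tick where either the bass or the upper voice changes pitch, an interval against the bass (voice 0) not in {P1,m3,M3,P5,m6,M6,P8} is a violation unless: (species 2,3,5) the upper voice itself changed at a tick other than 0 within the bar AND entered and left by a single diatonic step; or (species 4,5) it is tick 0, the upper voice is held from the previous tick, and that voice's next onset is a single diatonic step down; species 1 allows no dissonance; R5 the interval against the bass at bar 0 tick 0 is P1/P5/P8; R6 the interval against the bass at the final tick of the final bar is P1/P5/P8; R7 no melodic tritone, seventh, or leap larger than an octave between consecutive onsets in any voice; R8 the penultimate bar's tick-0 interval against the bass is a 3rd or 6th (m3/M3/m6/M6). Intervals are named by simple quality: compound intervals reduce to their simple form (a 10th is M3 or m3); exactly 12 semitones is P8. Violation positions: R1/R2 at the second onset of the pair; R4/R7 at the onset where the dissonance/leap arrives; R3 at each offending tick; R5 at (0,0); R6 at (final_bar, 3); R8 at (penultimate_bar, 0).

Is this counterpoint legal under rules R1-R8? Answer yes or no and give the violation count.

No (15 violations)

bar 0: v0=D3 v1=D4 v2=F4 (m3)
bar 1: v0=B2 v1=D3 v2=B3 (P8)
bar 2: v0=G2 v1=B2 v2=G3 (P8)
bar 3: v0=A2 v1=F3 v2=A3 (P8)
bar 4: v0=F2 v1=F3 v2=E3 (M7)
bar 5: v0=C3 v1=A3 v2=C4 (P8)
bar 6: v0=D3 v1=D4 v2=F4 (m3)
  R5 @ bar0.0: opens on m3
  R2 @ bar1.0: D3/F4 m3 -> B2/B3 P8 similar
  R7 @ bar1.0: F4->B3 leap 6st
  R1 @ bar2.0: B2/B3 P8 -> G2/G3 P8 similar
  R1 @ bar3.0: G2/G3 P8 -> A2/A3 P8 similar
  R7 @ bar3.0: B2->F3 leap 6st
  R3 @ bar4.0: F3 above E3
  R4 @ bar4.0: F2/E3 M7 untreated
  R3 @ bar4.1: F3 above E3
  R3 @ bar4.2: F3 above E3
  R3 @ bar4.3: F3 above E3
  R2 @ bar5.0: F2/E3 M7 -> C3/C4 P8 similar
  R8 @ bar5.0: penult P8 not 3rd/6th
  R2 @ bar6.0: C3/A3 M6 -> D3/D4 P8 similar
  R6 @ bar6.3: closes on m3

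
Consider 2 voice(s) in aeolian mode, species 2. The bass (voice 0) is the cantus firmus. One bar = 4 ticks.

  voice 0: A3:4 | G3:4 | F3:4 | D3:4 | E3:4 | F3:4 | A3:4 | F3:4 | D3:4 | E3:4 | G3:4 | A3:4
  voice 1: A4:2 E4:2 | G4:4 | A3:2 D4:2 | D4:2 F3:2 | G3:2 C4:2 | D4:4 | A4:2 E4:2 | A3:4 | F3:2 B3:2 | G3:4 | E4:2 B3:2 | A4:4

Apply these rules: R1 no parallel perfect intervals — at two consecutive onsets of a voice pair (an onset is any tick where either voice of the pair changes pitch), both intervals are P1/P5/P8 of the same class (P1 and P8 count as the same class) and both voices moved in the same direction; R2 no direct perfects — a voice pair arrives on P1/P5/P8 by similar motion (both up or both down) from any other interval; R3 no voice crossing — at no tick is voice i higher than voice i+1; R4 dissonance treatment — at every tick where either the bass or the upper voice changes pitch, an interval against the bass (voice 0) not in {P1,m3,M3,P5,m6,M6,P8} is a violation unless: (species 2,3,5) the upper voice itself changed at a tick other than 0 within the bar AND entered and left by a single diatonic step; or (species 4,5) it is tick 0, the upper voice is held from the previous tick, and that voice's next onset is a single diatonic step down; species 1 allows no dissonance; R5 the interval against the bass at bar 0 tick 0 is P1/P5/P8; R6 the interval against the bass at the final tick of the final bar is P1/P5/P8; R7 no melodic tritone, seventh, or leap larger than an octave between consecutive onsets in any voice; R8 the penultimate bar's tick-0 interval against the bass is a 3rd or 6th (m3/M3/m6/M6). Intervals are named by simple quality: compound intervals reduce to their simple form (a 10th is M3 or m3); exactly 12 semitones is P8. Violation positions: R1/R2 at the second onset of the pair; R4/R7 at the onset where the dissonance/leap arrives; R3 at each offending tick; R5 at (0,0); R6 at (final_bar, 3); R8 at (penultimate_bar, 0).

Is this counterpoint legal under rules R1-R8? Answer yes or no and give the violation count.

No (5 violations)

bar 0: v0=A3 v1=A4 (P8)
bar 1: v0=G3 v1=G4 (P8)
bar 2: v0=F3 v1=A3 (M3)
bar 3: v0=D3 v1=D4 (P8)
bar 4: v0=E3 v1=G3 (m3)
bar 5: v0=F3 v1=D4 (M6)
bar 6: v0=A3 v1=A4 (P8)
bar 7: v0=F3 v1=A3 (M3)
bar 8: v0=D3 v1=F3 (m3)
bar 9: v0=E3 v1=G3 (m3)
bar 10: v0=G3 v1=E4 (M6)
bar 11: v0=A3 v1=A4 (P8)
  R7 @ bar2.0: G4->A3 leap 10st
  R2 @ bar6.0: F3/D4 M6 -> A3/A4 P8 similar
  R7 @ bar8.2: F3->B3 leap 6st
  R2 @ bar11.0: G3/B3 M3 -> A3/A4 P8 similar
  R7 @ bar11.0: B3->A4 leap 10st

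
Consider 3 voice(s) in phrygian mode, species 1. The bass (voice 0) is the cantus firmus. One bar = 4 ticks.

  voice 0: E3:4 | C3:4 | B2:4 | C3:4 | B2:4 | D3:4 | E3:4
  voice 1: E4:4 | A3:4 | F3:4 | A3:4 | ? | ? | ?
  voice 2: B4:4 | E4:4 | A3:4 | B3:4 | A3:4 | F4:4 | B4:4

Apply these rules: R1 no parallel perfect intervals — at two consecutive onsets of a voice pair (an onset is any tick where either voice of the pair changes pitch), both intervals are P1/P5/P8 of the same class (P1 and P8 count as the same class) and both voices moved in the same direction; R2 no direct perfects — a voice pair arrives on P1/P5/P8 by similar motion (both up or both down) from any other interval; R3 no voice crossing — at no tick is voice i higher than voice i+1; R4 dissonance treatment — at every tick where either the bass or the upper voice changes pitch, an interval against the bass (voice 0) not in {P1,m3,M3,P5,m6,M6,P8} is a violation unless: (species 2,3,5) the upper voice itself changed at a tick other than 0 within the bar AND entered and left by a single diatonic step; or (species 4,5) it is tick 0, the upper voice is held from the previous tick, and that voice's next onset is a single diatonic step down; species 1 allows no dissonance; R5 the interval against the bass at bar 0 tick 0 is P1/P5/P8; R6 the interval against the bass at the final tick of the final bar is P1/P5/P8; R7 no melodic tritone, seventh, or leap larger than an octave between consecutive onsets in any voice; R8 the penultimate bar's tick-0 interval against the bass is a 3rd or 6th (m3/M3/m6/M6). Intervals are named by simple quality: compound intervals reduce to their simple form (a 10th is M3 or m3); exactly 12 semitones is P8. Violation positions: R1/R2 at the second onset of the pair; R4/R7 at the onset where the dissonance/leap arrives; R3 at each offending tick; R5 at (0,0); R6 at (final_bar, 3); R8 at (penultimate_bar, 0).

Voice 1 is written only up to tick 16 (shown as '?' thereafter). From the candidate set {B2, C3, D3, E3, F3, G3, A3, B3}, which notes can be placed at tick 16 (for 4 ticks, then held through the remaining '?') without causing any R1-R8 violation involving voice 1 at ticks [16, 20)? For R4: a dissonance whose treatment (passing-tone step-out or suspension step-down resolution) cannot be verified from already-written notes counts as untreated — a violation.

{G3}

B2: violates R2,R7
C3: violates R4
D3: violates R2
E3: violates R4
F3: violates R4
G3: legal
A3: violates R4
B3: violates R3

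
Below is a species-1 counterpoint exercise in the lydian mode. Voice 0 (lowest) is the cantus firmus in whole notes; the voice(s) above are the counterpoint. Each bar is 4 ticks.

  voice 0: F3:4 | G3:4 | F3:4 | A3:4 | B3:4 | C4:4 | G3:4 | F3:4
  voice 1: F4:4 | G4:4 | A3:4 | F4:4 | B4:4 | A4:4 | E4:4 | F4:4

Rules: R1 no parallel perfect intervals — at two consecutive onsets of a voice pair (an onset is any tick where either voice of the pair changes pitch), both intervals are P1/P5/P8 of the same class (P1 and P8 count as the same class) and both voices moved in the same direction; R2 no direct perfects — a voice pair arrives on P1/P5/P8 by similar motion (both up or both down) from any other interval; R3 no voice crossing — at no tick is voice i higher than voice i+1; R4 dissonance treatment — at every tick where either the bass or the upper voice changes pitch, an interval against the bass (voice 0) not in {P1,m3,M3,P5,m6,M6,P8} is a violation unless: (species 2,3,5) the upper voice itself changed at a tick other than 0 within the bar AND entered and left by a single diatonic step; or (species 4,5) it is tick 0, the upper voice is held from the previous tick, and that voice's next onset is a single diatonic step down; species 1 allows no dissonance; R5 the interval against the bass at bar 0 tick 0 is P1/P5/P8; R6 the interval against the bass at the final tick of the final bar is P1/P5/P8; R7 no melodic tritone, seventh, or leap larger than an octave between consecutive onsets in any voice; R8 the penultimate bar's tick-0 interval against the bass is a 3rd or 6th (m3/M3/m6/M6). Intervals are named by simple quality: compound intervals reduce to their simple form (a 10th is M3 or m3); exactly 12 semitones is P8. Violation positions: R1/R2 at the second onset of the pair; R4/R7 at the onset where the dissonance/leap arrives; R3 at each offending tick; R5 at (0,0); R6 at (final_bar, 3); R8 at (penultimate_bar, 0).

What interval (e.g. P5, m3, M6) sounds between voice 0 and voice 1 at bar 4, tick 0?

P8

voice 0=B3 voice 1=B4 -> P8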